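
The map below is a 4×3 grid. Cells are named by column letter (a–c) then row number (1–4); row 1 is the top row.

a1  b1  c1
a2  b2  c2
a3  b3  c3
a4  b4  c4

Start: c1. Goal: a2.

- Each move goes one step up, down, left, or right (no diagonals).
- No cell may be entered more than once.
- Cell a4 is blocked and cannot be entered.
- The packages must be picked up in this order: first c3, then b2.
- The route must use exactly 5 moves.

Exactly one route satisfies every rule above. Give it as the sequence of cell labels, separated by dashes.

c1 - c2 - c3 - b3 - b2 - a2

The waypoints must appear in the order c3, b2, with no cell reused.
Route from c1: 2× down (reaching c3), left to b3, up to b2, left to a2 — 5 moves in all.
Check: order respected (c3 at step 2, b2 at step 4); 5 moves as required.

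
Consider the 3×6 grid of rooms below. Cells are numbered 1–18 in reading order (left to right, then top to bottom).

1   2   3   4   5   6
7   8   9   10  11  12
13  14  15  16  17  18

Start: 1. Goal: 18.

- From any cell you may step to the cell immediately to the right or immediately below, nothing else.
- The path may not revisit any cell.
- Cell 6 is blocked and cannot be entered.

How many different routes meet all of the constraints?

A right/down-only route from 1 to 18 makes exactly 2 down-moves and 5 right-moves in some order.
With no other constraints that would be C(7,2) = 21 routes.
Subtract routes through each blocked cell (inclusion–exclusion for overlaps): − through 6: 1 → 20.
That gives 20 routes.

20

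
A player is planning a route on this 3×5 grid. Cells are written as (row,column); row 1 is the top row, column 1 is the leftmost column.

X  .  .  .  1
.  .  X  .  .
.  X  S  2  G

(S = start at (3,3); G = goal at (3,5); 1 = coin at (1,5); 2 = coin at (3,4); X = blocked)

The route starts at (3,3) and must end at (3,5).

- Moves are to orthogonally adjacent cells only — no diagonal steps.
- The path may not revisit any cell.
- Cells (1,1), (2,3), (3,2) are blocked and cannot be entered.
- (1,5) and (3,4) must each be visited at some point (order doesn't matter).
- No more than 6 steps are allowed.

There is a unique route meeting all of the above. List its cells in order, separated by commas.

(3,3), (3,4), (2,4), (1,4), (1,5), (2,5), (3,5)

The budget equals the shortest possible length, so every move has to be on a shortest route through the required cells.
Route from (3,3): right to (3,4), 2× up (reaching (1,4)), right to (1,5), 2× down (reaching (3,5)) — 6 moves in all.
Check: all required cells visited; 6 ≤ 6 moves.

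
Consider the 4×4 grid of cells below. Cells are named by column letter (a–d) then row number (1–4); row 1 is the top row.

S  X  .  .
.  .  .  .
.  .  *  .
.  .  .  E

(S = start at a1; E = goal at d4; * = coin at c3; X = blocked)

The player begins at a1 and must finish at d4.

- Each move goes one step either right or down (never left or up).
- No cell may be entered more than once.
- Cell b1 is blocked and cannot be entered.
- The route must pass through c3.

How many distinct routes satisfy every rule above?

6

A right/down-only route from a1 to d4 makes exactly 3 down-moves and 3 right-moves in some order.
With no other constraints that would be C(6,3) = 20 routes.
Split at c3 and multiply the segment counts (each segment already excludes blocked cells): a1→c3: 3; c3→d4: 2; product = 6.
That gives 6 routes.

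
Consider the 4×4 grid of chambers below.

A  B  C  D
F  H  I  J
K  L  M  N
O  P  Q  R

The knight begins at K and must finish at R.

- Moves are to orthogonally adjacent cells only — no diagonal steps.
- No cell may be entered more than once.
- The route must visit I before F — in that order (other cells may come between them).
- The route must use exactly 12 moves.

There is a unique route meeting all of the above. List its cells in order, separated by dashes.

The waypoints must appear in the order I, F, with no cell reused.
Route from K: right 2 to M, up 1 to I, left 2 to F, up 1 to A, right 3 to D, down 3 to R — 12 moves in all.
Check: order respected (I at step 3, F at step 5); 12 moves as required.

K - L - M - I - H - F - A - B - C - D - J - N - R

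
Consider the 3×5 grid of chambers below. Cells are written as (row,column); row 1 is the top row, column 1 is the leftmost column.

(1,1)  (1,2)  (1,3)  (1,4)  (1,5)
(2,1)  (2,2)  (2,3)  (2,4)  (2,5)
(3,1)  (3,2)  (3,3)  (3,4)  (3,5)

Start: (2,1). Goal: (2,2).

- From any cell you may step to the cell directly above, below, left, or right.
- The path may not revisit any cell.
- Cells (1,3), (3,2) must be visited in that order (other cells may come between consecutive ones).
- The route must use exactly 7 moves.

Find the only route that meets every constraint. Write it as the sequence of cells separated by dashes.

(2,1) - (1,1) - (1,2) - (1,3) - (2,3) - (3,3) - (3,2) - (2,2)

The waypoints must appear in the order (1,3), (3,2), with no cell reused.
Route from (2,1): up 1 to (1,1), right 2 to (1,3), down 2 to (3,3), left 1 to (3,2), up 1 to (2,2) — 7 moves in all.
Check: order respected ((1,3) at step 3, (3,2) at step 6); 7 moves as required.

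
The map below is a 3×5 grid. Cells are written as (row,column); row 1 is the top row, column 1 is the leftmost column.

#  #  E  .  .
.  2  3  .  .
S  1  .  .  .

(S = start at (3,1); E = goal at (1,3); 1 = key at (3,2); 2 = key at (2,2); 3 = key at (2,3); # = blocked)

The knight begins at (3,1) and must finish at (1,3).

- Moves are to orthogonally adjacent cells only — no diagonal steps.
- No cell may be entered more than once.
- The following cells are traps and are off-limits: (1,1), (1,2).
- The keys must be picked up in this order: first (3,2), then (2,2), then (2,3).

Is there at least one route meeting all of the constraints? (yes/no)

yes

One route that works: (3,1) → (3,2) → (2,2) → (2,3) → (1,3).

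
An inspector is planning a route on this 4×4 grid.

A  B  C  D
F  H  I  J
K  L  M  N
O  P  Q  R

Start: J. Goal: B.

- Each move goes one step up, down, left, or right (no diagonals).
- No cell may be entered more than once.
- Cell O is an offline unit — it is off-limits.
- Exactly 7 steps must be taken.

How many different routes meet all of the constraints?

17

Need simple routes of exactly 7 moves from J to B (Manhattan distance 3, so 2 moves are spent on a detour and 2 undoing it).
Branch systematically from the start, pruning whenever the remaining move budget drops below the Manhattan distance to B or differs from it in parity. Grouping the completions by first move — via D: 2; via N: 10; via I: 5 — and summing: 2 + 10 + 5 = 17.
That gives 17 routes.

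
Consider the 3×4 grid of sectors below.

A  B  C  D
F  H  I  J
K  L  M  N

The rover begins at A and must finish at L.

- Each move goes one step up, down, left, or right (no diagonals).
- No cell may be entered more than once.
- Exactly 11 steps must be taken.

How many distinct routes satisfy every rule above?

Need simple routes of exactly 11 moves from A to L (Manhattan distance 3, so 4 moves are spent on a detour and 4 undoing it).
Enumerating: A B C D J N M I H F K L.
That gives 1 route.

1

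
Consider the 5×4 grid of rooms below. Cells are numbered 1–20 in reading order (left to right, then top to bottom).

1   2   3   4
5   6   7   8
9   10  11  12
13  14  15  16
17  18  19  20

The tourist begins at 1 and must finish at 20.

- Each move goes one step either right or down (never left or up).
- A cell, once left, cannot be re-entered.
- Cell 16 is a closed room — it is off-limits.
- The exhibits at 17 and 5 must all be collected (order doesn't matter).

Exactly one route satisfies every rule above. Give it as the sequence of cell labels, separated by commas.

Moves only go right or down, so the column and row indices never decrease.
Route from 1: 4× down (reaching 17), 3× right (reaching 20) — 7 moves in all.
Check: all required cells visited.

1, 5, 9, 13, 17, 18, 19, 20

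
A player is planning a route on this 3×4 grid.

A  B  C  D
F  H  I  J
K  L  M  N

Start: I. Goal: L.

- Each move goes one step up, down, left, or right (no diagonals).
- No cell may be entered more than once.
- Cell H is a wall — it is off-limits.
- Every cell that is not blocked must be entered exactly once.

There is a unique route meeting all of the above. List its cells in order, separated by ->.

I -> M -> N -> J -> D -> C -> B -> A -> F -> K -> L

Need to visit all 11 open cells exactly once, starting at I and ending at L.
Cell A has only two open neighbours (F and B), so the path must pass straight through it: one of those is the cell it's entered from and the other is where it exits.
Route from I: down 1 to M, right 1 to N, up 2 to D, left 3 to A, down 2 to K, right 1 to L — 10 moves in all.
Check: all 11 open cells covered.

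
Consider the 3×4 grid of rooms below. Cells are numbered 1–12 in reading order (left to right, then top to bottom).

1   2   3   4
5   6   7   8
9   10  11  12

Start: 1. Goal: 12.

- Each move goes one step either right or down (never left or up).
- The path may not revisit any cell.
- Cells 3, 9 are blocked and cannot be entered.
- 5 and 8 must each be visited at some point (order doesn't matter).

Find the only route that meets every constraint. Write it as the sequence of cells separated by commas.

Moves only go right or down, so the column and row indices never decrease.
Route from 1: down 1 to 5, right 3 to 8, down 1 to 12 — 5 moves in all.
Check: all required cells visited.

1, 5, 6, 7, 8, 12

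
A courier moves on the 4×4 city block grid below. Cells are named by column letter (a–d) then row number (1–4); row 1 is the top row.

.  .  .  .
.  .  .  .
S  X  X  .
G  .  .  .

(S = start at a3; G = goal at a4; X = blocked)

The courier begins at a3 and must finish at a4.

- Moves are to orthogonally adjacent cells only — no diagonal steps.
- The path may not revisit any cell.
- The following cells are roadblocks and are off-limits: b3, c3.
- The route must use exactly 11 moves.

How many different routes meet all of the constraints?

6

Need simple routes of exactly 11 moves from a3 to a4 (Manhattan distance 1, so 5 moves are spent on a detour and 5 undoing it).
Enumerating: a3 a2 a1 b1 b2 c2 d2 d3 d4 c4 b4 a4 | a3 a2 a1 b1 c1 c2 d2 d3 d4 c4 b4 a4 | a3 a2 a1 b1 c1 d1 d2 d3 d4 c4 b4 a4 | a3 a2 b2 b1 c1 c2 d2 d3 d4 c4 b4 a4 | a3 a2 b2 b1 c1 d1 d2 d3 d4 c4 b4 a4 | a3 a2 b2 c2 c1 d1 d2 d3 d4 c4 b4 a4.
That gives 6 routes.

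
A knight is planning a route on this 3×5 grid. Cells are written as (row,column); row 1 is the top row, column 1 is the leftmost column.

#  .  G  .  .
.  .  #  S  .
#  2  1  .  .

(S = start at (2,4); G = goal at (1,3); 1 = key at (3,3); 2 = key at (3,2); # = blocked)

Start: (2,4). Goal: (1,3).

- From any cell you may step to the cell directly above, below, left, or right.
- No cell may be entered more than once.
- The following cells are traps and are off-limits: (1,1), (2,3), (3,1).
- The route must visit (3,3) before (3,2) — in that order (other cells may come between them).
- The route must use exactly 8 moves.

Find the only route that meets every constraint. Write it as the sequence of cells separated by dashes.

(2,4) - (2,5) - (3,5) - (3,4) - (3,3) - (3,2) - (2,2) - (1,2) - (1,3)

The waypoints must appear in the order (3,3), (3,2), with no cell reused.
Route from (2,4): right to (2,5), down to (3,5), 3× left (reaching (3,2)), 2× up (reaching (1,2)), right to (1,3) — 8 moves in all.
Check: order respected (1 at step 4, 2 at step 5); 8 moves as required.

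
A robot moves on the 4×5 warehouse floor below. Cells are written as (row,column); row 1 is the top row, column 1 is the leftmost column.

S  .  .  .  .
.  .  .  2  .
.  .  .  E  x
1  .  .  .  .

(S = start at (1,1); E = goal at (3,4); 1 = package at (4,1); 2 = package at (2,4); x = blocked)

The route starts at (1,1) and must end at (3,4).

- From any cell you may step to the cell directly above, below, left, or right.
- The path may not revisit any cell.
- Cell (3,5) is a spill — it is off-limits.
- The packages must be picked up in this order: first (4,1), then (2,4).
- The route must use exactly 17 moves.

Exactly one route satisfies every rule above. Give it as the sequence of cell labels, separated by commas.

The waypoints must appear in the order (4,1), (2,4), with no cell reused.
Route from (1,1): down 3 to (4,1), right 1 to (4,2), up 3 to (1,2), right 3 to (1,5), down 1 to (2,5), left 2 to (2,3), down 2 to (4,3), right 1 to (4,4), up 1 to (3,4) — 17 moves in all.
Check: order respected (1 at step 3, 2 at step 12); 17 moves as required.

(1,1), (2,1), (3,1), (4,1), (4,2), (3,2), (2,2), (1,2), (1,3), (1,4), (1,5), (2,5), (2,4), (2,3), (3,3), (4,3), (4,4), (3,4)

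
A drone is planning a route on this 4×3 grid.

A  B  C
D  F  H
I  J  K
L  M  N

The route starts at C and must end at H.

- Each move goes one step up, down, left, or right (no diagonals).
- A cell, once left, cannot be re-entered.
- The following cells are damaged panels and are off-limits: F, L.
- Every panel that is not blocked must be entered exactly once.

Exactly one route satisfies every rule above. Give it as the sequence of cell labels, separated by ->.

Need to visit all 10 open cells exactly once, starting at C and ending at H.
Cell A has only two open neighbours (D and B), so the path must pass straight through it: one of those is the cell it's entered from and the other is where it exits.
Route from C: left 2 to A, down 2 to I, right 1 to J, down 1 to M, right 1 to N, up 2 to H — 9 moves in all.
Check: all 10 open cells covered.

C -> B -> A -> D -> I -> J -> M -> N -> K -> H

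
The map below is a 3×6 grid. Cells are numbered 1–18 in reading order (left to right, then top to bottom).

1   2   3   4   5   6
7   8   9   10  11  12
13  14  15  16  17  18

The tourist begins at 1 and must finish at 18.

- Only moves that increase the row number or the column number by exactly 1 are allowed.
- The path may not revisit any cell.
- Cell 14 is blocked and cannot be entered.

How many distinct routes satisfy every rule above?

18

A right/down-only route from 1 to 18 makes exactly 2 down-moves and 5 right-moves in some order.
With no other constraints that would be C(7,2) = 21 routes.
Subtract routes through each blocked cell (inclusion–exclusion for overlaps): − through 14: 3 → 18.
That gives 18 routes.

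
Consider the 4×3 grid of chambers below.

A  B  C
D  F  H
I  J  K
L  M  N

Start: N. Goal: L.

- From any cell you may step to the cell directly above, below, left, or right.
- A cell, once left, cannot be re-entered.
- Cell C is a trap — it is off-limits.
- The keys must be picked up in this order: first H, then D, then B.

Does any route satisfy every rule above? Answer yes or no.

Ignoring the required order, 3 revisit-free routes from N to L pass through all of H, D, and B; the waypoint orders that occur are H → B → D (3) — never H → D → B.

no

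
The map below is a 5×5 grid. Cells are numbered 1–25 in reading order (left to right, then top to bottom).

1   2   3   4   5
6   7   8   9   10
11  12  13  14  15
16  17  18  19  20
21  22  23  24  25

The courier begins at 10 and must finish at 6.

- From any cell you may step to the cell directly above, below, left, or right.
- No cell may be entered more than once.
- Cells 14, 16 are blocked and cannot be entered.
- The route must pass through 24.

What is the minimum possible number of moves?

10

Any route passes through 24 somewhere between 10 and 6. Summing Manhattan distances along the two legs (10 → 24 → 6) gives a lower bound of 4 + 6 = 10 moves.
A route of 10 moves achieves this: 10 → 15 → 20 → 25 → 24 → 19 → 18 → 13 → 8 → 7 → 6.
Since 10 matches the lower bound, it is optimal.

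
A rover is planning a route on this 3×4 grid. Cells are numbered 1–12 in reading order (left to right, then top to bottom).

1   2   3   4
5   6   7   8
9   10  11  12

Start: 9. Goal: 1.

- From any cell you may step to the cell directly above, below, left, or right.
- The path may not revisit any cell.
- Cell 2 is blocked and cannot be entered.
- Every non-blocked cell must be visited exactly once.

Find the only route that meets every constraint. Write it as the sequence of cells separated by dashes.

Need to visit all 11 open cells exactly once, starting at 9 and ending at 1.
Route from 9: right 3 to 12, up 2 to 4, left 1 to 3, down 1 to 7, left 2 to 5, up 1 to 1 — 10 moves in all.
Check: all 11 open cells covered.

9 - 10 - 11 - 12 - 8 - 4 - 3 - 7 - 6 - 5 - 1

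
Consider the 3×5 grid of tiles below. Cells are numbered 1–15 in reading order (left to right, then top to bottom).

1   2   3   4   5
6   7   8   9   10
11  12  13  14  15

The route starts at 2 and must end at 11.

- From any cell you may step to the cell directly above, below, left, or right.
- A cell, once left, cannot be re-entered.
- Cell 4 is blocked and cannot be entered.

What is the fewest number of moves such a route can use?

3

The Manhattan distance from 2 to 11 is |1−3| + |2−1| = 3, so at least 3 moves are needed.
A route of 3 moves achieves this: 2 → 7 → 12 → 11.
Since 3 matches the lower bound, it is optimal.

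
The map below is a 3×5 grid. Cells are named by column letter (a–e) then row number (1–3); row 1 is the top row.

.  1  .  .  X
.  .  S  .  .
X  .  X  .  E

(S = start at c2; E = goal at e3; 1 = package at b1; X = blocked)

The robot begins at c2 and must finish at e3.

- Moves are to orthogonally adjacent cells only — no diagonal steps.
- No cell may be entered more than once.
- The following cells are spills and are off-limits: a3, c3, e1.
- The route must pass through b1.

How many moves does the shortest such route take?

7

Any route passes through b1 somewhere between c2 and e3. Summing Manhattan distances along the two legs (c2 → b1 → e3) gives a lower bound of 2 + 5 = 7 moves.
A route of 7 moves achieves this: c2 → b2 → b1 → c1 → d1 → d2 → d3 → e3.
Since 7 matches the lower bound, it is optimal.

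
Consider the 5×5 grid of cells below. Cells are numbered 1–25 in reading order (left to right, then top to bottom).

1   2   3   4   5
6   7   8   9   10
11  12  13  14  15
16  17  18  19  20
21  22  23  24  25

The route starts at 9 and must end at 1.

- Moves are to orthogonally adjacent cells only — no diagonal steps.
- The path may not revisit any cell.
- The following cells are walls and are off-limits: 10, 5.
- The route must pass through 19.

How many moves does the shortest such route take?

Any route passes through 19 somewhere between 9 and 1. Summing Manhattan distances along the two legs (9 → 19 → 1) gives a lower bound of 2 + 6 = 8 moves.
A route of 8 moves achieves this: 9 → 14 → 19 → 18 → 13 → 8 → 3 → 2 → 1.
Since 8 matches the lower bound, it is optimal.

8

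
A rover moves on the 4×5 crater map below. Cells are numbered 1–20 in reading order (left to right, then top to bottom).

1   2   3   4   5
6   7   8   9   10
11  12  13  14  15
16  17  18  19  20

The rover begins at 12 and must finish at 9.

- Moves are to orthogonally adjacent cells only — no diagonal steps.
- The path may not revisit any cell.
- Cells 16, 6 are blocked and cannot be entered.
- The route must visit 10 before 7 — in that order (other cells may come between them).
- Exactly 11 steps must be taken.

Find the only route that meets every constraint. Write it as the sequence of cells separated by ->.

The waypoints must appear in the order 10, 7, with no cell reused.
Route from 12: 3× right (reaching 15), 2× up (reaching 5), 3× left (reaching 2), down to 7, 2× right (reaching 9) — 11 moves in all.
Check: order respected (10 at step 4, 7 at step 9); 11 moves as required.

12 -> 13 -> 14 -> 15 -> 10 -> 5 -> 4 -> 3 -> 2 -> 7 -> 8 -> 9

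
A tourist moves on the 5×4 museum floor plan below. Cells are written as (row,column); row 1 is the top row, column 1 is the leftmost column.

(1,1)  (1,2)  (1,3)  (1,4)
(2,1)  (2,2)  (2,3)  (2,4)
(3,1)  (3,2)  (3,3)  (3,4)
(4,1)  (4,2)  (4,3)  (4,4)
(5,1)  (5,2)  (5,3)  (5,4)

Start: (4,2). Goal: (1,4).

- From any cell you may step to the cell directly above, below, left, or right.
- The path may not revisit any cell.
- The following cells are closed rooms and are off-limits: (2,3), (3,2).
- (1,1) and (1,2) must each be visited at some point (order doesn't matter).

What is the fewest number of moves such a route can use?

Any route passes through (1,1) and (1,2) in some order between (4,2) and (1,4). Summing Manhattan distances along each leg and taking the cheapest ordering ((4,2) → (1,2) → (1,1) → (1,4)) gives a lower bound of 3 + 1 + 3 = 7 moves.
A route of 7 moves achieves this: (4,2) → (4,1) → (3,1) → (2,1) → (1,1) → (1,2) → (1,3) → (1,4).
Since 7 matches the lower bound, it is optimal.

7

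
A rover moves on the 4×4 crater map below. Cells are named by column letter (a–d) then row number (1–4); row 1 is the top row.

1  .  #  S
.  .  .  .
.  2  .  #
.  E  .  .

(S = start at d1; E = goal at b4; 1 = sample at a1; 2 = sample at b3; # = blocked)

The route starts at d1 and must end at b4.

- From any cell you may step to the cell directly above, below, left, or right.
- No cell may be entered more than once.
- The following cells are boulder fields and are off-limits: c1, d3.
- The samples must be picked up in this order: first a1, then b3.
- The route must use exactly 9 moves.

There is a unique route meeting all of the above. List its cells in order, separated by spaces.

The waypoints must appear in the order a1, b3, with no cell reused.
Route from d1: down to d2, 2× left (reaching b2), up to b1, left to a1, 2× down (reaching a3), right to b3, down to b4 — 9 moves in all.
Check: order respected (1 at step 5, 2 at step 8); 9 moves as required.

d1 d2 c2 b2 b1 a1 a2 a3 b3 b4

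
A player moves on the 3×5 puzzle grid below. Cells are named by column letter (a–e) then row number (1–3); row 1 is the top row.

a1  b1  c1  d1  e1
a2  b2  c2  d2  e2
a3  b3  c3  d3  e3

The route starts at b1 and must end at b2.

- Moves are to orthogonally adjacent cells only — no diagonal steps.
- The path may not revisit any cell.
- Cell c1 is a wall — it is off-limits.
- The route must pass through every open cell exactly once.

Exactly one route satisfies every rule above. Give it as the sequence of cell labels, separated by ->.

Need to visit all 14 open cells exactly once, starting at b1 and ending at b2.
Route from b1: left 1 to a1, down 2 to a3, right 4 to e3, up 2 to e1, left 1 to d1, down 1 to d2, left 2 to b2 — 13 moves in all.
Check: all 14 open cells covered.

b1 -> a1 -> a2 -> a3 -> b3 -> c3 -> d3 -> e3 -> e2 -> e1 -> d1 -> d2 -> c2 -> b2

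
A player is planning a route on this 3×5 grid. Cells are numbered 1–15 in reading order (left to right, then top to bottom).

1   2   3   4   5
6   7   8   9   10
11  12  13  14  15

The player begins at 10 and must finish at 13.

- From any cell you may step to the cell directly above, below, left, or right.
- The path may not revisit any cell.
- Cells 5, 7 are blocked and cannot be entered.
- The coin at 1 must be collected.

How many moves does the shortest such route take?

9

Any route passes through 1 somewhere between 10 and 13. Summing Manhattan distances along the two legs (10 → 1 → 13) gives a lower bound of 5 + 4 = 9 moves.
A route of 9 moves achieves this: 10 → 9 → 4 → 3 → 2 → 1 → 6 → 11 → 12 → 13.
Since 9 matches the lower bound, it is optimal.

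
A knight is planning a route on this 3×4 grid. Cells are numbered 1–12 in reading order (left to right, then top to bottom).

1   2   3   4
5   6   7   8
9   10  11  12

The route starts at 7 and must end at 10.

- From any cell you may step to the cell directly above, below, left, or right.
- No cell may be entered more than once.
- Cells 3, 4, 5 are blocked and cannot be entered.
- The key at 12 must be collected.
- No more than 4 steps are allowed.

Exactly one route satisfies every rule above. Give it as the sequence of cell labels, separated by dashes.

7 - 8 - 12 - 11 - 10

Any route must reach 12 and still end at 10 within 4 moves, so the order of the required stops is forced.
Route from 7: right 1 to 8, down 1 to 12, left 2 to 10 — 4 moves in all.
Check: all required cells visited; 4 ≤ 4 moves.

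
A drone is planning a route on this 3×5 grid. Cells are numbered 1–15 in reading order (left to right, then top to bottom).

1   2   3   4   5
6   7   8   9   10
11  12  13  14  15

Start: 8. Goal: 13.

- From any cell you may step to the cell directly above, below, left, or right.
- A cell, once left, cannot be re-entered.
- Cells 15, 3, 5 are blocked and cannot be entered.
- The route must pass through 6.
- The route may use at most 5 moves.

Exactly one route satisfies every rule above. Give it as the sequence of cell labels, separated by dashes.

8 - 7 - 6 - 11 - 12 - 13

Any route must reach 6 and still end at 13 within 5 moves, so the order of the required stops is forced.
Route from 8: left 2 to 6, down 1 to 11, right 2 to 13 — 5 moves in all.
Check: all required cells visited; 5 ≤ 5 moves.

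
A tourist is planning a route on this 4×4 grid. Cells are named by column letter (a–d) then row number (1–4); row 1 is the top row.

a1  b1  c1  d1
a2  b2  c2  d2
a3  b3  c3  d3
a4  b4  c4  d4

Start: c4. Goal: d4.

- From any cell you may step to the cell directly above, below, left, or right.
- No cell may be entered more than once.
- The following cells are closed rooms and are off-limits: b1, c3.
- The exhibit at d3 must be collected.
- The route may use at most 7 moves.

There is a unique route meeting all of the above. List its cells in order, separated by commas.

The budget equals the shortest possible length, so every move has to be on a shortest route through the required cells.
Route from c4: left to b4, 2× up (reaching b2), 2× right (reaching d2), 2× down (reaching d4) — 7 moves in all.
Check: all required cells visited; 7 ≤ 7 moves.

c4, b4, b3, b2, c2, d2, d3, d4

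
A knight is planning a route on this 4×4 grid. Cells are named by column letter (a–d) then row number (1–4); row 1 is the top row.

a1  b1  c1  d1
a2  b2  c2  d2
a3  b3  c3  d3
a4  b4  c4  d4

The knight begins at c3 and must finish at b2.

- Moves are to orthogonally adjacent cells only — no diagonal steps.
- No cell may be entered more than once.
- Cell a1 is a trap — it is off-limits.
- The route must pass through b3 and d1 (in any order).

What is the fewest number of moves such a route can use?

10

Any route passes through b3 and d1 in some order between c3 and b2. Summing Manhattan distances along each leg and taking the cheapest ordering (c3 → b3 → d1 → b2) gives a lower bound of 1 + 4 + 3 = 8 moves.
The shortest route satisfying every rule uses 10 moves: c3 → c2 → c1 → d1 → d2 → d3 → d4 → c4 → b4 → b3 → b2.
The bound of 8 isn't tight here; checking systematically, no route of length 8 through 9 satisfies every constraint, so 10 is the minimum.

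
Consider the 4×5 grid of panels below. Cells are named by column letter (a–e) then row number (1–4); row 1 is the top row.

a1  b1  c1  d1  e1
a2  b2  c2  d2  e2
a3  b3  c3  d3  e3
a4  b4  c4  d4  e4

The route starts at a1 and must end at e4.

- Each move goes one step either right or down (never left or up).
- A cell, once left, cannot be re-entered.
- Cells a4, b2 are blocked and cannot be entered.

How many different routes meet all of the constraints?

14

A right/down-only route from a1 to e4 makes exactly 3 down-moves and 4 right-moves in some order.
With no other constraints that would be C(7,3) = 35 routes.
Subtract routes through each blocked cell (inclusion–exclusion for overlaps): − through b2: 20 − through a4: 1 → 14.
That gives 14 routes.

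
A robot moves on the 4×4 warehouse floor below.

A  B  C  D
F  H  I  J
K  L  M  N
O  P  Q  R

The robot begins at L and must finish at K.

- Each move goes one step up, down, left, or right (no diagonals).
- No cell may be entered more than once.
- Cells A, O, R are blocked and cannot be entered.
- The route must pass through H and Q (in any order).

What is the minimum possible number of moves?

7

Any route passes through H and Q in some order between L and K. Summing Manhattan distances along each leg and taking the cheapest ordering (L → Q → H → K) gives a lower bound of 2 + 3 + 2 = 7 moves.
A route of 7 moves achieves this: L → P → Q → M → I → H → F → K.
Since 7 matches the lower bound, it is optimal.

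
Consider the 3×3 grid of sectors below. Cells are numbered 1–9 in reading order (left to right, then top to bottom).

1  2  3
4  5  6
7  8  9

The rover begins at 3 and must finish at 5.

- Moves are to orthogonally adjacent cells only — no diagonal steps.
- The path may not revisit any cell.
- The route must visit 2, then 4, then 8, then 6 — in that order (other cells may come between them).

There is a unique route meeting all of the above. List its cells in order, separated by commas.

The waypoints must appear in the order 2, 4, 8, 6, with no cell reused.
Route from 3: left 2 to 1, down 2 to 7, right 2 to 9, up 1 to 6, left 1 to 5 — 8 moves in all.
Check: order respected (2 at step 1, 4 at step 3, 8 at step 5, 6 at step 7).

3, 2, 1, 4, 7, 8, 9, 6, 5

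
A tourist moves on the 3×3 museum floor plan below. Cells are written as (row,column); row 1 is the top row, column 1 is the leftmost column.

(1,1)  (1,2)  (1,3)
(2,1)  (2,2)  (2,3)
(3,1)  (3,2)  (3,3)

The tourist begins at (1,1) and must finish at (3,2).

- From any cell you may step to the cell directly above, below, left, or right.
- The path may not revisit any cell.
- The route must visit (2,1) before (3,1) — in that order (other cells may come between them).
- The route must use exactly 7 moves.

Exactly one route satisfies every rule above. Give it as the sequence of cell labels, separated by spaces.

The waypoints must appear in the order (2,1), (3,1), with no cell reused.
Route from (1,1): 2× right (reaching (1,3)), down to (2,3), 2× left (reaching (2,1)), down to (3,1), right to (3,2) — 7 moves in all.
Check: order respected ((2,1) at step 5, (3,1) at step 6); 7 moves as required.

(1,1) (1,2) (1,3) (2,3) (2,2) (2,1) (3,1) (3,2)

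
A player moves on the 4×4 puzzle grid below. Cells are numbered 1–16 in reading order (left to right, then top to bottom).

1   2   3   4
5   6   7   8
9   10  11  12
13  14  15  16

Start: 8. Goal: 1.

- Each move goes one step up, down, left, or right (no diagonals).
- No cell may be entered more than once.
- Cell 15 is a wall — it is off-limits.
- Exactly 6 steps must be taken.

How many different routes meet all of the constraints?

14

Need simple routes of exactly 6 moves from 8 to 1 (Manhattan distance 4, so 1 moves are spent on a detour and 1 undoing it).
Branch systematically from the start, pruning whenever the remaining move budget drops below the Manhattan distance to 1 or differs from it in parity. Grouping the completions by first move — via 4: 3; via 12: 6; via 7: 5 — and summing: 3 + 6 + 5 = 14.
That gives 14 routes.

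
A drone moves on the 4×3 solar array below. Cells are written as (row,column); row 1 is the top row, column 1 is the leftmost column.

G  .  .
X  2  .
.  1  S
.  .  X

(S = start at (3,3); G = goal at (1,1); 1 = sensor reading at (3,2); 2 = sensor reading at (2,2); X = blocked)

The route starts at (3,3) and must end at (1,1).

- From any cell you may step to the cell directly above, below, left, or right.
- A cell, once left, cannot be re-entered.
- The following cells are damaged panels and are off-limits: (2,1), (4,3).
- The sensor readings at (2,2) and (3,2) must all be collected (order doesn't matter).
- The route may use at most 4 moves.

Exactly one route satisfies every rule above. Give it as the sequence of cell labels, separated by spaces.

(3,3) (3,2) (2,2) (1,2) (1,1)

The budget equals the shortest possible length, so every move has to be on a shortest route through the required cells.
Route from (3,3): left 1 to (3,2), up 2 to (1,2), left 1 to (1,1) — 4 moves in all.
Check: all required cells visited; 4 ≤ 4 moves.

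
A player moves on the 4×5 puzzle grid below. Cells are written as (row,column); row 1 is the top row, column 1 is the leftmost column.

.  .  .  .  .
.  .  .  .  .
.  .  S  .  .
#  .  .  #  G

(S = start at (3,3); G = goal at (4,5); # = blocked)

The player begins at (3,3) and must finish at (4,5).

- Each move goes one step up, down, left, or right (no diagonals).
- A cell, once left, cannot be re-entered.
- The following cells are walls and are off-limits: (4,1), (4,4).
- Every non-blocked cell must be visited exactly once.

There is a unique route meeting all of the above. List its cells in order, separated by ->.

Need to visit all 18 open cells exactly once, starting at (3,3) and ending at (4,5).
Route from (3,3): down to (4,3), left to (4,2), up to (3,2), left to (3,1), 2× up (reaching (1,1)), right to (1,2), down to (2,2), right to (2,3), up to (1,3), 2× right (reaching (1,5)), down to (2,5), left to (2,4), down to (3,4), right to (3,5), down to (4,5) — 17 moves in all.
Check: all 18 open cells covered.

(3,3) -> (4,3) -> (4,2) -> (3,2) -> (3,1) -> (2,1) -> (1,1) -> (1,2) -> (2,2) -> (2,3) -> (1,3) -> (1,4) -> (1,5) -> (2,5) -> (2,4) -> (3,4) -> (3,5) -> (4,5)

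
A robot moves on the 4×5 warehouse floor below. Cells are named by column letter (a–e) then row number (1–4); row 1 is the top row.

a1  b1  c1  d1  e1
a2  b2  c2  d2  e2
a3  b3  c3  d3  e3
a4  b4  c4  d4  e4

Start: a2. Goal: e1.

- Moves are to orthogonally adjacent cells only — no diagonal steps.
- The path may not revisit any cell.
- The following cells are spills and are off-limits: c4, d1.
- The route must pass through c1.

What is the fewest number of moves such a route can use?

7

Any route passes through c1 somewhere between a2 and e1. Summing Manhattan distances along the two legs (a2 → c1 → e1) gives a lower bound of 3 + 2 = 5 moves.
That bound ignores the blocked cells. Measuring each leg by the fewest moves that actually steer around them (a2→c1: 3; c1→e1: 4) raises the lower bound to 7.
A route of 7 moves exists: a2 → a1 → b1 → c1 → c2 → d2 → e2 → e1.
Since 7 matches that lower bound, it is optimal.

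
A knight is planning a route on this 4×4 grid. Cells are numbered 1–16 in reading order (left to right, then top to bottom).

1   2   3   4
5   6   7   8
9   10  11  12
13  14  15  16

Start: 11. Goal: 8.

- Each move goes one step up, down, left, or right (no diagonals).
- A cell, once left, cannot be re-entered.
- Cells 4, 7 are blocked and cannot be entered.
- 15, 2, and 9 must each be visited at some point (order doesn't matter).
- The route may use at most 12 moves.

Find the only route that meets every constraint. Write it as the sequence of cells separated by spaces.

Any route must reach 15, 2, and 9 and still end at 8 within 12 moves, so the order of the required stops is forced.
Route from 11: left to 10, 2× up (reaching 2), left to 1, 3× down (reaching 13), 3× right (reaching 16), 2× up (reaching 8) — 12 moves in all.
Check: all required cells visited; 12 ≤ 12 moves.

11 10 6 2 1 5 9 13 14 15 16 12 8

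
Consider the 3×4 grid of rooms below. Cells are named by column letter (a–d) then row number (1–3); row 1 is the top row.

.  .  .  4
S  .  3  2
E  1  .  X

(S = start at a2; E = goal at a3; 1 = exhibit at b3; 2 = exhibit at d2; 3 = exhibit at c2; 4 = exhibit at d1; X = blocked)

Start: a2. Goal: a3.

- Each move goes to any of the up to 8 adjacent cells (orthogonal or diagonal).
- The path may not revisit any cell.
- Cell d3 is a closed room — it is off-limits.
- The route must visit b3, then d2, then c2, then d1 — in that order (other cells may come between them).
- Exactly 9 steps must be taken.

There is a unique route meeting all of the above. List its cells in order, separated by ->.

The waypoints must appear in the order b3, d2, c2, d1, with no cell reused.
Route from a2: down-right 1 to b3, right 1 to c3, up-right 1 to d2, left 1 to c2, up-right 1 to d1, left 2 to b1, down 1 to b2, down-left 1 to a3 — 9 moves in all.
Check: order respected (1 at step 1, 2 at step 3, 3 at step 4, 4 at step 5); 9 moves as required.

a2 -> b3 -> c3 -> d2 -> c2 -> d1 -> c1 -> b1 -> b2 -> a3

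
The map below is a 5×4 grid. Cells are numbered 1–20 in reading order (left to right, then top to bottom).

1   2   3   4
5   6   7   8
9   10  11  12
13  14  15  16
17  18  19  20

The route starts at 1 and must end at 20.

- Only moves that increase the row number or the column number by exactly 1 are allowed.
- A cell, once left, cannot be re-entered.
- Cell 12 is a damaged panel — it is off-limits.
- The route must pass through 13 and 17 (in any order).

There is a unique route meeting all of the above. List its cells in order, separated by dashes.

1 - 5 - 9 - 13 - 17 - 18 - 19 - 20

Moves only go right or down, so the column and row indices never decrease.
Route from 1: down 4 to 17, right 3 to 20 — 7 moves in all.
Check: all required cells visited.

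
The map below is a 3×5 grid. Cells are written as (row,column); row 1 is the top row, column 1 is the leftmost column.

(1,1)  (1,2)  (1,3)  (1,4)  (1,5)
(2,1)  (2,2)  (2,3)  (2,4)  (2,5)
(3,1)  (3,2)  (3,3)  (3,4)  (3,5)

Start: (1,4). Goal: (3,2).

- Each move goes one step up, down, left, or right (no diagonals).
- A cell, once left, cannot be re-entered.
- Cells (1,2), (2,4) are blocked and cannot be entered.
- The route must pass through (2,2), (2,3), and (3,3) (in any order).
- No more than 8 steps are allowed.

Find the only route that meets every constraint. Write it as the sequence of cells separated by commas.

(1,4), (1,5), (2,5), (3,5), (3,4), (3,3), (2,3), (2,2), (3,2)

The 8-move cap with required stops at (2,2), (2,3), (3,3) leaves no slack for detours.
Route from (1,4): right to (1,5), 2× down (reaching (3,5)), 2× left (reaching (3,3)), up to (2,3), left to (2,2), down to (3,2) — 8 moves in all.
Check: all required cells visited; 8 ≤ 8 moves.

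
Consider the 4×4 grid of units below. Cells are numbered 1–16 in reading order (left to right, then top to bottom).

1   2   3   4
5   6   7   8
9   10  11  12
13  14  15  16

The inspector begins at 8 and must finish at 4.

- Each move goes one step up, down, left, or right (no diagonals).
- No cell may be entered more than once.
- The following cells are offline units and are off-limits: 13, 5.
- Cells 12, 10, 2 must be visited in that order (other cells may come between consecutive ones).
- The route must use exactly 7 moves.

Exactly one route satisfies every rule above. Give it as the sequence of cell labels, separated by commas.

8, 12, 11, 10, 6, 2, 3, 4

The waypoints must appear in the order 12, 10, 2, with no cell reused.
Route from 8: down 1 to 12, left 2 to 10, up 2 to 2, right 2 to 4 — 7 moves in all.
Check: order respected (12 at step 1, 10 at step 3, 2 at step 5); 7 moves as required.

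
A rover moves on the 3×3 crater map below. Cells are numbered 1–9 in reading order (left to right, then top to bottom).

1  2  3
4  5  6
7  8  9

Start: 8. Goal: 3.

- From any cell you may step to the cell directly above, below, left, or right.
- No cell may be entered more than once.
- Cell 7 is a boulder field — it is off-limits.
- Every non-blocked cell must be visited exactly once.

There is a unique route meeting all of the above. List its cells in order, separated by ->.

Need to visit all 8 open cells exactly once, starting at 8 and ending at 3.
Cell 9 has only two open neighbours (6 and 8), so the path must pass straight through it: one of those is the cell it's entered from and the other is where it exits.
Route from 8: right 1 to 9, up 1 to 6, left 2 to 4, up 1 to 1, right 2 to 3 — 7 moves in all.
Check: all 8 open cells covered.

8 -> 9 -> 6 -> 5 -> 4 -> 1 -> 2 -> 3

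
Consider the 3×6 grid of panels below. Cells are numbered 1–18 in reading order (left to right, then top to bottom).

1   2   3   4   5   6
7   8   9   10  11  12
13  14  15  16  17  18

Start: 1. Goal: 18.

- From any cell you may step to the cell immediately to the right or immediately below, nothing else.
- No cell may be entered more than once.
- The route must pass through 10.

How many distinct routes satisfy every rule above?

12

A right/down-only route from 1 to 18 makes exactly 2 down-moves and 5 right-moves in some order.
With no other constraints that would be C(7,2) = 21 routes.
Split at 10 and multiply the segment counts: 1→10: 4; 10→18: 3; product = 12.
That gives 12 routes.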